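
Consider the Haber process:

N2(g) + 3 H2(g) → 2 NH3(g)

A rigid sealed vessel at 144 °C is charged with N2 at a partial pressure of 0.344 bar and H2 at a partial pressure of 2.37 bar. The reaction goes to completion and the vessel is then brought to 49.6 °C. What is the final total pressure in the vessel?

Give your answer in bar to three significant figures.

Because the vessel is rigid and T is held at 144 °C, work the stoichiometry in partial pressures (P_i = n_iRT/V).
P(H2) required for 0.344 bar of N2 = (3/1) × 0.344 = 1.032 bar; available 2.37 bar, so N2 is limiting.
P(H2) remaining = 2.37 − (3/1) × 0.344 = 1.338 bar
P(gaseous products) = (2)/1 × 0.344 = 0.6880 bar
P_total at 144 °C = 1.338 + 0.6880 = 2.026 bar
Scaling to 49.6 °C: P = 2.026 × 322.75/417.15 = 1.568 bar

1.57 bar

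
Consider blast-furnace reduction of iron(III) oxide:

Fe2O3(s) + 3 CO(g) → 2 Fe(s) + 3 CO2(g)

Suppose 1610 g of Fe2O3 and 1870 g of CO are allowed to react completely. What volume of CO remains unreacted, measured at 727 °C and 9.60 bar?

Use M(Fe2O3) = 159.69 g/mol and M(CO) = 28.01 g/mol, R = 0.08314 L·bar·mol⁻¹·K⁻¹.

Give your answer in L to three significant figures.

n(Fe2O3) = 1610 / 159.69 = 10.08 mol
n(CO) = 1870 / 28.01 = 66.76 mol
For 10.08 mol Fe2O3, stoichiometry requires (3/1) × 10.08 = 30.24 mol CO; 66.76 mol is available, so Fe2O3 is limiting.
n(CO) consumed = (3/1) × 10.08 = 30.24 mol; remaining = 66.76 − 30.24 = 36.52 mol
V(CO) = nRT/P = 36.52 × 0.08314 × 1000.15 / 9.60 = 316.3 L

316 L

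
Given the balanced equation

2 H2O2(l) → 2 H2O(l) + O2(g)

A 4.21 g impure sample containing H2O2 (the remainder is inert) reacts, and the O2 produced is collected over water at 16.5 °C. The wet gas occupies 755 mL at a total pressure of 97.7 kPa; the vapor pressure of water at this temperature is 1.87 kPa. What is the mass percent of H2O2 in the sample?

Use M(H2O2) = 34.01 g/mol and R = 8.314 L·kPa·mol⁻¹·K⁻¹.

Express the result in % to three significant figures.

48.5 %

P(O2) = 97.7 − 1.87 = 95.83 kPa
n(O2) = PV/RT = (95.83 × 0.7550) / (8.314 × 289.65) = 0.03004 mol
n(H2O2) = (2/1) × 0.03004 = 0.06008 mol
m(H2O2) = 0.06008 × 34.01 = 2.043 g
%H2O2 = 2.043 / 4.21 × 100 = 48.53%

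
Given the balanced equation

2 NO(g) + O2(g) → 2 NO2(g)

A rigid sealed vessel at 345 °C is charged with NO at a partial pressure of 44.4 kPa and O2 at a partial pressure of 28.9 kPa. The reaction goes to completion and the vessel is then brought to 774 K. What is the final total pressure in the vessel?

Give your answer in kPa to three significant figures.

64.0 kPa

With V and T fixed, P_i ∝ n_i, so the mole ratios apply directly to partial pressures at 345 °C.
P(O2) required for 44.4 kPa of NO = (1/2) × 44.4 = 22.20 kPa; available 28.9 kPa, so NO is limiting.
P(O2) remaining = 28.9 − (1/2) × 44.4 = 6.700 kPa
P(gaseous products) = (2)/2 × 44.4 = 44.40 kPa
P_total at 345 °C = 6.700 + 44.40 = 51.10 kPa
Scaling to 774 K: P = 51.10 × 774/618.15 = 63.98 kPa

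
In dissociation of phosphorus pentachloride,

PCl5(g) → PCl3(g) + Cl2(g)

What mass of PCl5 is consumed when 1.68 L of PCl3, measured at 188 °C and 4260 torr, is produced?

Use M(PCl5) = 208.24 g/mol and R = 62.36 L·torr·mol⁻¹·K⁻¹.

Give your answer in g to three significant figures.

n(PCl3) = PV/RT = (4260 × 1.68) / (62.36 × 461.15) = 0.2489 mol
n(PCl5) = (1/1) × 0.2489 = 0.2489 mol
m(PCl5) = 0.2489 × 208.24 = 51.83 g

51.8 g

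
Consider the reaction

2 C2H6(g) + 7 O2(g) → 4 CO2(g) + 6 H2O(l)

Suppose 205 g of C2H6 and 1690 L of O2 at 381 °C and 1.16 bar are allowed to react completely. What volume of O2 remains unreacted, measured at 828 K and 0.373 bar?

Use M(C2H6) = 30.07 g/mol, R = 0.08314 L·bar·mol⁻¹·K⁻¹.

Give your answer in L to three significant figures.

2250 L

n(C2H6) = 205 / 30.07 = 6.817 mol
n(O2) = PV/RT = (1.16 × 1690) / (0.08314 × 654.15) = 36.05 mol
For 6.817 mol C2H6, stoichiometry requires (7/2) × 6.817 = 23.86 mol O2; 36.05 mol is available, so C2H6 is limiting.
n(O2) consumed = (7/2) × 6.817 = 23.86 mol; remaining = 36.05 − 23.86 = 12.19 mol
V(O2) = nRT/P = 12.19 × 0.08314 × 828 / 0.373 = 2250 L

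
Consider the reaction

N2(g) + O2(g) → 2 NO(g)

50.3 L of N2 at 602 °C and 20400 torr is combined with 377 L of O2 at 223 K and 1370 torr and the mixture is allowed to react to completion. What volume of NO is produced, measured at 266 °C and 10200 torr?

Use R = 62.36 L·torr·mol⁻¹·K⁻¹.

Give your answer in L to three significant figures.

124 L

n(N2) = PV/RT = (20400 × 50.3) / (62.36 × 875.15) = 18.80 mol
n(O2) = PV/RT = (1370 × 377) / (62.36 × 223) = 37.14 mol
For 18.80 mol N2, stoichiometry requires (1/1) × 18.80 = 18.80 mol O2; 37.14 mol is available, so N2 is limiting.
n(NO) = (2/1) × 18.80 = 37.60 mol
V(NO) = nRT/P = 37.60 × 62.36 × 539.15 / 10200 = 123.9 L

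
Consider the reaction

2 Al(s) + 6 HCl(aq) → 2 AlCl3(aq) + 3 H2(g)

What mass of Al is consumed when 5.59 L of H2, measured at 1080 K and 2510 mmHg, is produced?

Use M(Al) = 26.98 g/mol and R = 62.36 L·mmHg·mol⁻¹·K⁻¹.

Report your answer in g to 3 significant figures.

3.75 g

n(H2) = PV/RT = (2510 × 5.59) / (62.36 × 1080) = 0.2083 mol
n(Al) = (2/3) × 0.2083 = 0.1389 mol
m(Al) = 0.1389 × 26.98 = 3.748 g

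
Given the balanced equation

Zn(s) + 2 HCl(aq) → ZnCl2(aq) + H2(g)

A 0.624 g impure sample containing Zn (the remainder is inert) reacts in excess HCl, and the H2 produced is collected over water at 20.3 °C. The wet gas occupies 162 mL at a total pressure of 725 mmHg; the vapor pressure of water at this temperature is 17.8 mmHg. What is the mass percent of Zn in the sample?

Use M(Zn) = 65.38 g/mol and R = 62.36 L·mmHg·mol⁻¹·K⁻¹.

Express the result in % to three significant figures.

65.6 %

P(H2) = 725 − 17.8 = 707.2 mmHg
n(H2) = PV/RT = (707.2 × 0.1620) / (62.36 × 293.45) = 0.006261 mol
n(Zn) = (1/1) × 0.006261 = 0.006261 mol
m(Zn) = 0.006261 × 65.38 = 0.4093 g
%Zn = 0.4093 / 0.624 × 100 = 65.59%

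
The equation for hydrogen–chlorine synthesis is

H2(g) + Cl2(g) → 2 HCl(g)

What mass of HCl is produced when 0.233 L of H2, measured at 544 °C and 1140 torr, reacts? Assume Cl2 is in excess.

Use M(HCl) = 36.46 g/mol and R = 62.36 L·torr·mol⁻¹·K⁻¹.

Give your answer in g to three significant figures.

n(H2) = PV/RT = (1140 × 0.233) / (62.36 × 817.15) = 0.005213 mol
n(HCl) = (2/1) × 0.005213 = 0.01043 mol
m(HCl) = 0.01043 × 36.46 = 0.3803 g

0.380 g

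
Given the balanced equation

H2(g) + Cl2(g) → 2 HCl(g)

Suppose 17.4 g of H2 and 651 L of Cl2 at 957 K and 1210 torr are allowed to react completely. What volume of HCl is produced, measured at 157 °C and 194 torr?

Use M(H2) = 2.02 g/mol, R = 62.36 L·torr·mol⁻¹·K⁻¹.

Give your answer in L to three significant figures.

2380 L

n(H2) = 17.4 / 2.02 = 8.614 mol
n(Cl2) = PV/RT = (1210 × 651) / (62.36 × 957) = 13.20 mol
For 8.614 mol H2, stoichiometry requires (1/1) × 8.614 = 8.614 mol Cl2; 13.20 mol is available, so H2 is limiting.
n(HCl) = (2/1) × 8.614 = 17.23 mol
V(HCl) = nRT/P = 17.23 × 62.36 × 430.15 / 194 = 2382 L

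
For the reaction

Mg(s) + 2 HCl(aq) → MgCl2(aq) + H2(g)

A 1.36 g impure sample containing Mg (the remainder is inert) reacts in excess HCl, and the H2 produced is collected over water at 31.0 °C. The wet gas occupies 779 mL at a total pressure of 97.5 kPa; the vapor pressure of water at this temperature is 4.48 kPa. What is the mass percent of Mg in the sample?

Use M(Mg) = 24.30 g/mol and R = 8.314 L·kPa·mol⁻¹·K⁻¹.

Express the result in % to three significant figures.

P(H2) = 97.5 − 4.48 = 93.02 kPa
n(H2) = PV/RT = (93.02 × 0.7790) / (8.314 × 304.15) = 0.02866 mol
n(Mg) = (1/1) × 0.02866 = 0.02866 mol
m(Mg) = 0.02866 × 24.30 = 0.6964 g
%Mg = 0.6964 / 1.36 × 100 = 51.21%

51.2 %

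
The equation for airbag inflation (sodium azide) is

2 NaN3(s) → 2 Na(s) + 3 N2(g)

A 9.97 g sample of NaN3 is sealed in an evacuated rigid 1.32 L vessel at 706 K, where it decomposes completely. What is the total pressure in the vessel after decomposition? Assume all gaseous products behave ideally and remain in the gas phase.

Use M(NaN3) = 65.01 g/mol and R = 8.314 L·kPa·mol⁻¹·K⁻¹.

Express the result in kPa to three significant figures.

n(NaN3) = 9.97 / 65.01 = 0.1534 mol
n(gas produced) = (3/2) × 0.1534 = 0.2301 mol
P = nRT/V = 0.2301 × 8.314 × 706 / 1.32 = 1023 kPa

1020 kPa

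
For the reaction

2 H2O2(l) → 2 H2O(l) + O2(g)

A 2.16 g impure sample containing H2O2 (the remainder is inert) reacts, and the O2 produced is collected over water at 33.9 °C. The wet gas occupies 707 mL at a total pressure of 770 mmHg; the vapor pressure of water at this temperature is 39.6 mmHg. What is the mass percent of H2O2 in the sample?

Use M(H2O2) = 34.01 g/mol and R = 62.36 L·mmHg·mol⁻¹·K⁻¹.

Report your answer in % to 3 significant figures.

84.9 %

P(O2) = 770 − 39.6 = 730.4 mmHg
n(O2) = PV/RT = (730.4 × 0.7070) / (62.36 × 307.05) = 0.02697 mol
n(H2O2) = (2/1) × 0.02697 = 0.05394 mol
m(H2O2) = 0.05394 × 34.01 = 1.834 g
%H2O2 = 1.834 / 2.16 × 100 = 84.91%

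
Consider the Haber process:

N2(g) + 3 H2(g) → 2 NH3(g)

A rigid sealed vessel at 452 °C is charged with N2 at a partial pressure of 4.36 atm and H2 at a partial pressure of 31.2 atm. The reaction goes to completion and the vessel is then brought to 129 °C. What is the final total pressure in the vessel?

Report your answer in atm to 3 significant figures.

14.9 atm

Because the vessel is rigid and T is held at 452 °C, work the stoichiometry in partial pressures (P_i = n_iRT/V).
P(H2) required for 4.36 atm of N2 = (3/1) × 4.36 = 13.08 atm; available 31.2 atm, so N2 is limiting.
P(H2) remaining = 31.2 − (3/1) × 4.36 = 18.12 atm
P(gaseous products) = (2)/1 × 4.36 = 8.720 atm
P_total at 452 °C = 18.12 + 8.720 = 26.84 atm
Scaling to 129 °C: P = 26.84 × 402.15/725.15 = 14.88 atm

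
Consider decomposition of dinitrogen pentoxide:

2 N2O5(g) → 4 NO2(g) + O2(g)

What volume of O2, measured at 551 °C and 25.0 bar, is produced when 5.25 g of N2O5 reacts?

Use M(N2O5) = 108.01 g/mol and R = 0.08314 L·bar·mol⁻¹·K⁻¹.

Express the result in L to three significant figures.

0.0666 L

n(N2O5) = 5.250 / 108.01 = 0.04861 mol
n(O2) = (1/2) × 0.04861 = 0.02431 mol
V = nRT/P = 0.02431 × 0.08314 × 824.15 / 25.0 = 0.06663 L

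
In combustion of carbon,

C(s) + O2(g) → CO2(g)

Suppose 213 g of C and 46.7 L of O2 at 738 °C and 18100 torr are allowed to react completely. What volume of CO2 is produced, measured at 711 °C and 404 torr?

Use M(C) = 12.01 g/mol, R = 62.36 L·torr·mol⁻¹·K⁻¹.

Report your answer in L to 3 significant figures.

2040 L

n(C) = 213 / 12.01 = 17.74 mol
n(O2) = PV/RT = (18100 × 46.7) / (62.36 × 1011.15) = 13.41 mol
For 17.74 mol C, stoichiometry requires (1/1) × 17.74 = 17.74 mol O2; 13.41 mol is available, so O2 is limiting.
n(CO2) = (1/1) × 13.41 = 13.41 mol
V(CO2) = nRT/P = 13.41 × 62.36 × 984.15 / 404 = 2037 L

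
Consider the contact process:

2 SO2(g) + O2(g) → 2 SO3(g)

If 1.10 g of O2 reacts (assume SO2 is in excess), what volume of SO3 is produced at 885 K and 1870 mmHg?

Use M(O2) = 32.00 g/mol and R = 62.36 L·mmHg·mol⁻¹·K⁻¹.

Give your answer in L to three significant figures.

n(O2) = 1.100 / 32.00 = 0.03438 mol
n(SO3) = (2/1) × 0.03438 = 0.06876 mol
V = nRT/P = 0.06876 × 62.36 × 885 / 1870 = 2.029 L

2.03 L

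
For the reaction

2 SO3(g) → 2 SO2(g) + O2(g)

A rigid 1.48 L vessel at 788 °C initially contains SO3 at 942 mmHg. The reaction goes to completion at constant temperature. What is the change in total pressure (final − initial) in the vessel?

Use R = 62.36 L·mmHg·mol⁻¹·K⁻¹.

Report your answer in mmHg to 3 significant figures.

At constant T and V, P ∝ n(gas): 2 mol gas → 3 mol gas.
P_final = (3/2) × 942 = 1413 mmHg; ΔP = 1413 − 942 = 471.0 mmHg

471 mmHg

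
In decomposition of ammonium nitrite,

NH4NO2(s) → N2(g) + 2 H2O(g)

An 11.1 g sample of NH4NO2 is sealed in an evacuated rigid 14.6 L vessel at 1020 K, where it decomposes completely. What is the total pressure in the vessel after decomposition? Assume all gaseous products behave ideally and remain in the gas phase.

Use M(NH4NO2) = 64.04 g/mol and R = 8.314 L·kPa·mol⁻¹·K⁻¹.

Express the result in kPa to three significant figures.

n(NH4NO2) = 11.1 / 64.04 = 0.1733 mol
n(gas produced) = (3/1) × 0.1733 = 0.5199 mol
P = nRT/V = 0.5199 × 8.314 × 1020 / 14.6 = 302.0 kPa

302 kPa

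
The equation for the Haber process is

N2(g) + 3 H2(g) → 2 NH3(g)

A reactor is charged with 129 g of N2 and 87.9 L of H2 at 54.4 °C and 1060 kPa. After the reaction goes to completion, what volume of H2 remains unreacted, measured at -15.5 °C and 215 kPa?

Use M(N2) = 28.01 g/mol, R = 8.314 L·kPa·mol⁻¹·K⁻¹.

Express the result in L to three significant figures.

203 L

n(N2) = 129 / 28.01 = 4.605 mol
n(H2) = PV/RT = (1060 × 87.9) / (8.314 × 327.55) = 34.21 mol
For 4.605 mol N2, stoichiometry requires (3/1) × 4.605 = 13.82 mol H2; 34.21 mol is available, so N2 is limiting.
n(H2) consumed = (3/1) × 4.605 = 13.82 mol; remaining = 34.21 − 13.82 = 20.39 mol
V(H2) = nRT/P = 20.39 × 8.314 × 257.65 / 215 = 203.2 L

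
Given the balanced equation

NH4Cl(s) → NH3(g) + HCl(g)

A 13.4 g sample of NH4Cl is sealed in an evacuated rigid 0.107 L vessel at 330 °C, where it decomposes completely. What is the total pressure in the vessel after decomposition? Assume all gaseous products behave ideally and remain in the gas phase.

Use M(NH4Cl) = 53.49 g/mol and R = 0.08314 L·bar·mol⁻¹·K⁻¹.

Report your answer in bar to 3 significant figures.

n(NH4Cl) = 13.4 / 53.49 = 0.2505 mol
n(gas produced) = (2/1) × 0.2505 = 0.5010 mol
P = nRT/V = 0.5010 × 0.08314 × 603.15 / 0.107 = 234.8 bar

235 bar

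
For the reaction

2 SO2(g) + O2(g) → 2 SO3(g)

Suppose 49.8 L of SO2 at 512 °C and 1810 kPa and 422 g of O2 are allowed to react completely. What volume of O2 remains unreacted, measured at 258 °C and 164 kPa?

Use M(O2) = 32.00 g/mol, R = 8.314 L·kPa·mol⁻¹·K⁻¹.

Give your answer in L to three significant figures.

169 L

n(SO2) = PV/RT = (1810 × 49.8) / (8.314 × 785.15) = 13.81 mol
n(O2) = 422 / 32.00 = 13.19 mol
For 13.81 mol SO2, stoichiometry requires (1/2) × 13.81 = 6.905 mol O2; 13.19 mol is available, so SO2 is limiting.
n(O2) consumed = (1/2) × 13.81 = 6.905 mol; remaining = 13.19 − 6.905 = 6.285 mol
V(O2) = nRT/P = 6.285 × 8.314 × 531.15 / 164 = 169.2 L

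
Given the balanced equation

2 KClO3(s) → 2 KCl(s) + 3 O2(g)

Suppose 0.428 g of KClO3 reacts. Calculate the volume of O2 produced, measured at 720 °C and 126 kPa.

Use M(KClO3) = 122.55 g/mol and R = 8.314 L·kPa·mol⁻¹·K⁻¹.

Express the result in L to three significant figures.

n(KClO3) = 0.4280 / 122.55 = 0.003492 mol
n(O2) = (3/2) × 0.003492 = 0.005238 mol
V = nRT/P = 0.005238 × 8.314 × 993.15 / 126 = 0.3433 L

0.343 L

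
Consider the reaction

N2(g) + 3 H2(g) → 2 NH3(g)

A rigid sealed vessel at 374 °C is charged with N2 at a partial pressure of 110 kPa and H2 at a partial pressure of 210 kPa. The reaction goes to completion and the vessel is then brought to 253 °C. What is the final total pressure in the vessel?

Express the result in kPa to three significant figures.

146 kPa

Because the vessel is rigid and T is held at 374 °C, work the stoichiometry in partial pressures (P_i = n_iRT/V).
P(H2) required for 110 kPa of N2 = (3/1) × 110 = 330.0 kPa; available 210 kPa, so H2 is limiting.
P(N2) remaining = 110 − (1/3) × 210 = 40.00 kPa
P(gaseous products) = (2)/3 × 210 = 140.0 kPa
P_total at 374 °C = 40.00 + 140.0 = 180.0 kPa
Scaling to 253 °C: P = 180.0 × 526.15/647.15 = 146.3 kPa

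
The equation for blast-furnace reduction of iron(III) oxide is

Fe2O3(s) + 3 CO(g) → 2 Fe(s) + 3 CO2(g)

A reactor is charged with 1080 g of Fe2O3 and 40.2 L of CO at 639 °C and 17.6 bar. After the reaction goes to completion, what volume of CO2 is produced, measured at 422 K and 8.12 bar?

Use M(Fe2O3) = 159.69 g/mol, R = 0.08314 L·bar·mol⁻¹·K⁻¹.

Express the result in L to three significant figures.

40.3 L

n(Fe2O3) = 1080 / 159.69 = 6.763 mol
n(CO) = PV/RT = (17.6 × 40.2) / (0.08314 × 912.15) = 9.330 mol
For 6.763 mol Fe2O3, stoichiometry requires (3/1) × 6.763 = 20.29 mol CO; 9.330 mol is available, so CO is limiting.
n(CO2) = (3/3) × 9.330 = 9.330 mol
V(CO2) = nRT/P = 9.330 × 0.08314 × 422 / 8.12 = 40.31 L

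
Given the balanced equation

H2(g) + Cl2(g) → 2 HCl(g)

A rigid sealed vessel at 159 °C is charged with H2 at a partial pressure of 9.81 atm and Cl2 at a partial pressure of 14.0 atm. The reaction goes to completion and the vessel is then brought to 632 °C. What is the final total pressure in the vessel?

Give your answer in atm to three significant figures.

At constant V, partial pressures at 159 °C are proportional to moles, so apply stoichiometry directly to pressures.
P(Cl2) required for 9.81 atm of H2 = (1/1) × 9.81 = 9.810 atm; available 14.0 atm, so H2 is limiting.
P(Cl2) remaining = 14.0 − (1/1) × 9.81 = 4.190 atm
P(gaseous products) = (2)/1 × 9.81 = 19.62 atm
P_total at 159 °C = 4.190 + 19.62 = 23.81 atm
Scaling to 632 °C: P = 23.81 × 905.15/432.15 = 49.87 atm

49.9 atm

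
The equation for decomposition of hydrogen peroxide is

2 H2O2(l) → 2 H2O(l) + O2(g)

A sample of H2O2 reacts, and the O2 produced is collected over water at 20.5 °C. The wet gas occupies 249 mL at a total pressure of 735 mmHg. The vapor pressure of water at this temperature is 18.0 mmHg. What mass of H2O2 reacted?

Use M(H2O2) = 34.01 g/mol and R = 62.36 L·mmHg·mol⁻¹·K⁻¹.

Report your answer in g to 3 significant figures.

0.663 g

P(O2) = 735 − 18.0 = 717.0 mmHg
n(O2) = PV/RT = (717.0 × 0.2490) / (62.36 × 293.65) = 0.009750 mol
n(H2O2) = (2/1) × 0.009750 = 0.01950 mol
m(H2O2) = 0.01950 × 34.01 = 0.6632 g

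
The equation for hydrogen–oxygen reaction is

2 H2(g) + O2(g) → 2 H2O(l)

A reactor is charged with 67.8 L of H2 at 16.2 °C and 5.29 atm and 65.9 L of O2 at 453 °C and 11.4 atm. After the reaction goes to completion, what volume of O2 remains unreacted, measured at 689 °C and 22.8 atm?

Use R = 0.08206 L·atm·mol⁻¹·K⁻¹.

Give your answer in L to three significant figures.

17.5 L

n(H2) = PV/RT = (5.29 × 67.8) / (0.08206 × 289.35) = 15.11 mol
n(O2) = PV/RT = (11.4 × 65.9) / (0.08206 × 726.15) = 12.61 mol
For 15.11 mol H2, stoichiometry requires (1/2) × 15.11 = 7.555 mol O2; 12.61 mol is available, so H2 is limiting.
n(O2) consumed = (1/2) × 15.11 = 7.555 mol; remaining = 12.61 − 7.555 = 5.055 mol
V(O2) = nRT/P = 5.055 × 0.08206 × 962.15 / 22.8 = 17.50 L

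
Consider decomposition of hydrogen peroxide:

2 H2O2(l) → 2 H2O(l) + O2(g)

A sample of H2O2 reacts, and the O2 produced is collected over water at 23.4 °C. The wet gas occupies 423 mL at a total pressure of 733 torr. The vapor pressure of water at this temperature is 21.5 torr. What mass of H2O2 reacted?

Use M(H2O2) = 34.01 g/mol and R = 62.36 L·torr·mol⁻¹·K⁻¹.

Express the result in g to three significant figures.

P(O2) = 733 − 21.5 = 711.5 torr
n(O2) = PV/RT = (711.5 × 0.4230) / (62.36 × 296.55) = 0.01627 mol
n(H2O2) = (2/1) × 0.01627 = 0.03254 mol
m(H2O2) = 0.03254 × 34.01 = 1.107 g

1.11 g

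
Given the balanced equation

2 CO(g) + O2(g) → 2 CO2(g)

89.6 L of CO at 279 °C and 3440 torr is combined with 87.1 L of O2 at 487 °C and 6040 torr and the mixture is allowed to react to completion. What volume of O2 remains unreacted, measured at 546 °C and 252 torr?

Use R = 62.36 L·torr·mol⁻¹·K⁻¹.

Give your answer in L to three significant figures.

1340 L

n(CO) = PV/RT = (3440 × 89.6) / (62.36 × 552.15) = 8.952 mol
n(O2) = PV/RT = (6040 × 87.1) / (62.36 × 760.15) = 11.10 mol
For 8.952 mol CO, stoichiometry requires (1/2) × 8.952 = 4.476 mol O2; 11.10 mol is available, so CO is limiting.
n(O2) consumed = (1/2) × 8.952 = 4.476 mol; remaining = 11.10 − 4.476 = 6.624 mol
V(O2) = nRT/P = 6.624 × 62.36 × 819.15 / 252 = 1343 L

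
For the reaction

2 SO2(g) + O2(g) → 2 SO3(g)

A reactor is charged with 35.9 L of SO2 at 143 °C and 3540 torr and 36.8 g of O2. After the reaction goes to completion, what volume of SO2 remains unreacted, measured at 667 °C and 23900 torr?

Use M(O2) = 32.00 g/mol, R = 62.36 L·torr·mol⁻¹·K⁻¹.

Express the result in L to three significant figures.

n(SO2) = PV/RT = (3540 × 35.9) / (62.36 × 416.15) = 4.897 mol
n(O2) = 36.8 / 32.00 = 1.150 mol
For 4.897 mol SO2, stoichiometry requires (1/2) × 4.897 = 2.449 mol O2; 1.150 mol is available, so O2 is limiting.
n(SO2) consumed = (2/1) × 1.150 = 2.300 mol; remaining = 4.897 − 2.300 = 2.597 mol
V(SO2) = nRT/P = 2.597 × 62.36 × 940.15 / 23900 = 6.371 L

6.37 L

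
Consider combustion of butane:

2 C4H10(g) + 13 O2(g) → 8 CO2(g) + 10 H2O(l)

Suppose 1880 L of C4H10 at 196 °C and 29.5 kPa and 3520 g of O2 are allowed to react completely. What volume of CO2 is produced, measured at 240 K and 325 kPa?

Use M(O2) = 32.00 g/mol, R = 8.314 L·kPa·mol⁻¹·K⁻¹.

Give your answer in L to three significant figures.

349 L

n(C4H10) = PV/RT = (29.5 × 1880) / (8.314 × 469.15) = 14.22 mol
n(O2) = 3520 / 32.00 = 110.0 mol
For 14.22 mol C4H10, stoichiometry requires (13/2) × 14.22 = 92.43 mol O2; 110.0 mol is available, so C4H10 is limiting.
n(CO2) = (8/2) × 14.22 = 56.88 mol
V(CO2) = nRT/P = 56.88 × 8.314 × 240 / 325 = 349.2 L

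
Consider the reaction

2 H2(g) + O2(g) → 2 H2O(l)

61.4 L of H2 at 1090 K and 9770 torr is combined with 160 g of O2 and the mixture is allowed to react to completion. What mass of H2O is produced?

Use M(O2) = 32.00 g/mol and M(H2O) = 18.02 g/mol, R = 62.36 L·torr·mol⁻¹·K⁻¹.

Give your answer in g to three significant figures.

n(H2) = PV/RT = (9770 × 61.4) / (62.36 × 1090) = 8.825 mol
n(O2) = 160 / 32.00 = 5.000 mol
For 8.825 mol H2, stoichiometry requires (1/2) × 8.825 = 4.412 mol O2; 5.000 mol is available, so H2 is limiting.
n(H2O) = (2/2) × 8.825 = 8.825 mol
m(H2O) = 8.825 × 18.02 = 159.0 g

159 g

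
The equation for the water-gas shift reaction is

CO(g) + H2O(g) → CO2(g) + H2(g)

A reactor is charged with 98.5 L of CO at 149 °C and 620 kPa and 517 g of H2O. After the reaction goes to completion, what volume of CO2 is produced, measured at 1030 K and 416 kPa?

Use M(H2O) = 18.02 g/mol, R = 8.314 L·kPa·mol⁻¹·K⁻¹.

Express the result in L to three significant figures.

358 L

n(CO) = PV/RT = (620 × 98.5) / (8.314 × 422.15) = 17.40 mol
n(H2O) = 517 / 18.02 = 28.69 mol
For 17.40 mol CO, stoichiometry requires (1/1) × 17.40 = 17.40 mol H2O; 28.69 mol is available, so CO is limiting.
n(CO2) = (1/1) × 17.40 = 17.40 mol
V(CO2) = nRT/P = 17.40 × 8.314 × 1030 / 416 = 358.2 L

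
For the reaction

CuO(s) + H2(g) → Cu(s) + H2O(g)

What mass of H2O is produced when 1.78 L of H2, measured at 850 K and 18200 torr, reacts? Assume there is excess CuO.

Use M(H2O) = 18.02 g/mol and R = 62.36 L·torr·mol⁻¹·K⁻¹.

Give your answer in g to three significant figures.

11.0 g

n(H2) = PV/RT = (18200 × 1.78) / (62.36 × 850) = 0.6112 mol
n(H2O) = (1/1) × 0.6112 = 0.6112 mol
m(H2O) = 0.6112 × 18.02 = 11.01 g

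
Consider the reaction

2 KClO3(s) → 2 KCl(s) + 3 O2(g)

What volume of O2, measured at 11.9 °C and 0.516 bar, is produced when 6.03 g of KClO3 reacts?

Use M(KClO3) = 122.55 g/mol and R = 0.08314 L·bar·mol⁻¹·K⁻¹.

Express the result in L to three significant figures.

3.39 L

n(KClO3) = 6.030 / 122.55 = 0.04920 mol
n(O2) = (3/2) × 0.04920 = 0.07380 mol
V = nRT/P = 0.07380 × 0.08314 × 285.05 / 0.516 = 3.390 L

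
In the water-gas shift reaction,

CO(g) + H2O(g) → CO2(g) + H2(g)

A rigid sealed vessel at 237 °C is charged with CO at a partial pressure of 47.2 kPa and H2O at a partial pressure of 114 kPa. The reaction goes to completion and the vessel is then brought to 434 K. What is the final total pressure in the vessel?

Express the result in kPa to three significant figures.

With V and T fixed, P_i ∝ n_i, so the mole ratios apply directly to partial pressures at 237 °C.
P(H2O) required for 47.2 kPa of CO = (1/1) × 47.2 = 47.20 kPa; available 114 kPa, so CO is limiting.
P(H2O) remaining = 114 − (1/1) × 47.2 = 66.80 kPa
P(gaseous products) = (1+1)/1 × 47.2 = 94.40 kPa
P_total at 237 °C = 66.80 + 94.40 = 161.2 kPa
Scaling to 434 K: P = 161.2 × 434/510.15 = 137.1 kPa

137 kPa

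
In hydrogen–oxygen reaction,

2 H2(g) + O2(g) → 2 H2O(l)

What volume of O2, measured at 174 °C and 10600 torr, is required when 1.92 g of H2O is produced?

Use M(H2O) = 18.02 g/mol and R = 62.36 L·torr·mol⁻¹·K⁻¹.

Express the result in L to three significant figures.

n(H2O) = 1.920 / 18.02 = 0.1065 mol
n(O2) = (1/2) × 0.1065 = 0.05325 mol
V = nRT/P = 0.05325 × 62.36 × 447.15 / 10600 = 0.1401 L

0.140 L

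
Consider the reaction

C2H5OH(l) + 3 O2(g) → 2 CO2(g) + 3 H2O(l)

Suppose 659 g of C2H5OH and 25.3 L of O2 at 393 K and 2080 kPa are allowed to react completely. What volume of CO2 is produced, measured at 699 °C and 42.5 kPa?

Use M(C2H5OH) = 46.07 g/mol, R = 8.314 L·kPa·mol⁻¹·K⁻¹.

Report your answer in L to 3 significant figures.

n(C2H5OH) = 659 / 46.07 = 14.30 mol
n(O2) = PV/RT = (2080 × 25.3) / (8.314 × 393) = 16.11 mol
For 14.30 mol C2H5OH, stoichiometry requires (3/1) × 14.30 = 42.90 mol O2; 16.11 mol is available, so O2 is limiting.
n(CO2) = (2/3) × 16.11 = 10.74 mol
V(CO2) = nRT/P = 10.74 × 8.314 × 972.15 / 42.5 = 2042 L

2040 L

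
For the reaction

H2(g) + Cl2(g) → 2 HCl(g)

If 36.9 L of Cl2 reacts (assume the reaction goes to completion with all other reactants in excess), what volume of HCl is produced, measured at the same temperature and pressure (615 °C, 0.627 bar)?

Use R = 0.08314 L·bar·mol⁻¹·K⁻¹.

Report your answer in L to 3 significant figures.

73.8 L

At constant T and P, gas volumes are in the mole ratio: V(HCl) = (2/1) × 36.9 = 73.80 L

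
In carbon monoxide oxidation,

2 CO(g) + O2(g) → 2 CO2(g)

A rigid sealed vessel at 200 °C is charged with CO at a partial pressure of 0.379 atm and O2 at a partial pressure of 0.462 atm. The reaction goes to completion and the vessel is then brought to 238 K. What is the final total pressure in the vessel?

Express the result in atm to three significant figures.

0.328 atm

Because the vessel is rigid and T is held at 200 °C, work the stoichiometry in partial pressures (P_i = n_iRT/V).
P(O2) required for 0.379 atm of CO = (1/2) × 0.379 = 0.1895 atm; available 0.462 atm, so CO is limiting.
P(O2) remaining = 0.462 − (1/2) × 0.379 = 0.2725 atm
P(gaseous products) = (2)/2 × 0.379 = 0.3790 atm
P_total at 200 °C = 0.2725 + 0.3790 = 0.6515 atm
Scaling to 238 K: P = 0.6515 × 238/473.15 = 0.3277 atm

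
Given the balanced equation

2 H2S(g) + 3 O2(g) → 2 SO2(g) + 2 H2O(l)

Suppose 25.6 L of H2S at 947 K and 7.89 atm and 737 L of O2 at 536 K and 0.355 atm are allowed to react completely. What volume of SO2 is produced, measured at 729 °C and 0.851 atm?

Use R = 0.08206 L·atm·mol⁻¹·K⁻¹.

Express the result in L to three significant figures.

n(H2S) = PV/RT = (7.89 × 25.6) / (0.08206 × 947) = 2.599 mol
n(O2) = PV/RT = (0.355 × 737) / (0.08206 × 536) = 5.948 mol
For 2.599 mol H2S, stoichiometry requires (3/2) × 2.599 = 3.899 mol O2; 5.948 mol is available, so H2S is limiting.
n(SO2) = (2/2) × 2.599 = 2.599 mol
V(SO2) = nRT/P = 2.599 × 0.08206 × 1002.15 / 0.851 = 251.2 L

251 L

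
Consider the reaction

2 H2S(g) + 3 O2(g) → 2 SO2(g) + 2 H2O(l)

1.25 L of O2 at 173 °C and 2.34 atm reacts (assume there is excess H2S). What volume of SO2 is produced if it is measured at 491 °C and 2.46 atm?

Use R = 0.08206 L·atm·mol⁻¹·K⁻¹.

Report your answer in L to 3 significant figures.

n(O2) = PV/RT = (2.34 × 1.25) / (0.08206 × 446.15) = 0.07989 mol
n(SO2) = (2/3) × 0.07989 = 0.05326 mol
V = nRT/P = 0.05326 × 0.08206 × 764.15 / 2.46 = 1.358 L

1.36 L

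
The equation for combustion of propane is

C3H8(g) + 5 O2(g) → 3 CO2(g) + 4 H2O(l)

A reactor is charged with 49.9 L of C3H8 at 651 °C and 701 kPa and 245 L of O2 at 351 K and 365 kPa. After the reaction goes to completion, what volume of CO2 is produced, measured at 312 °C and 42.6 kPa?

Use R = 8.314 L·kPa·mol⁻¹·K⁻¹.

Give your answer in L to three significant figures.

n(C3H8) = PV/RT = (701 × 49.9) / (8.314 × 924.15) = 4.553 mol
n(O2) = PV/RT = (365 × 245) / (8.314 × 351) = 30.64 mol
For 4.553 mol C3H8, stoichiometry requires (5/1) × 4.553 = 22.77 mol O2; 30.64 mol is available, so C3H8 is limiting.
n(CO2) = (3/1) × 4.553 = 13.66 mol
V(CO2) = nRT/P = 13.66 × 8.314 × 585.15 / 42.6 = 1560 L

1560 L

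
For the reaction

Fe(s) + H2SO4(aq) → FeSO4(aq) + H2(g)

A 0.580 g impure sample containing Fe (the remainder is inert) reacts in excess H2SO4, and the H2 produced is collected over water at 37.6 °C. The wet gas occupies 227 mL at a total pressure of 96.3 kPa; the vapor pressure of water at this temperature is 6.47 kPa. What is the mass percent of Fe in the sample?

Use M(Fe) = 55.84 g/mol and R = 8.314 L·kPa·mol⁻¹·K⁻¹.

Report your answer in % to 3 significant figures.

P(H2) = 96.3 − 6.47 = 89.83 kPa
n(H2) = PV/RT = (89.83 × 0.2270) / (8.314 × 310.75) = 0.007893 mol
n(Fe) = (1/1) × 0.007893 = 0.007893 mol
m(Fe) = 0.007893 × 55.84 = 0.4407 g
%Fe = 0.4407 / 0.580 × 100 = 75.98%

76.0 %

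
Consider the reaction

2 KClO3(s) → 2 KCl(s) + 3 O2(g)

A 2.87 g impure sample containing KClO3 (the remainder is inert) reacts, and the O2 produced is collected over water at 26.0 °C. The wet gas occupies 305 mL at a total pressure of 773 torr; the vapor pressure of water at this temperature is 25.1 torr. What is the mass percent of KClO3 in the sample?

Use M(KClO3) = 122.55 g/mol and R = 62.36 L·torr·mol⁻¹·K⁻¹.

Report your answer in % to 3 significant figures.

34.8 %

P(O2) = 773 − 25.1 = 747.9 torr
n(O2) = PV/RT = (747.9 × 0.3050) / (62.36 × 299.15) = 0.01223 mol
n(KClO3) = (2/3) × 0.01223 = 0.008153 mol
m(KClO3) = 0.008153 × 122.55 = 0.9992 g
%KClO3 = 0.9992 / 2.87 × 100 = 34.82%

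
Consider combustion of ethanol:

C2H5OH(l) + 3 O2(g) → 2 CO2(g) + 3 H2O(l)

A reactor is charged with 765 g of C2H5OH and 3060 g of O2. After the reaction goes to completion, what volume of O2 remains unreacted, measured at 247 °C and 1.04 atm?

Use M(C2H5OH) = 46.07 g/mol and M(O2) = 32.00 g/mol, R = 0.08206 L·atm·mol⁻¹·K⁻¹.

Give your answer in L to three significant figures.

1880 L

n(C2H5OH) = 765 / 46.07 = 16.61 mol
n(O2) = 3060 / 32.00 = 95.62 mol
For 16.61 mol C2H5OH, stoichiometry requires (3/1) × 16.61 = 49.83 mol O2; 95.62 mol is available, so C2H5OH is limiting.
n(O2) consumed = (3/1) × 16.61 = 49.83 mol; remaining = 95.62 − 49.83 = 45.79 mol
V(O2) = nRT/P = 45.79 × 0.08206 × 520.15 / 1.04 = 1879 L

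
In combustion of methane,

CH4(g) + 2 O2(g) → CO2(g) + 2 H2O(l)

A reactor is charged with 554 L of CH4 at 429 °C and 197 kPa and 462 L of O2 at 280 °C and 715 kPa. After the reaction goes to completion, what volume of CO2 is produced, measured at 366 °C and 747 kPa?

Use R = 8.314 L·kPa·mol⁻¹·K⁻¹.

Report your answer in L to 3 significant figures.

n(CH4) = PV/RT = (197 × 554) / (8.314 × 702.15) = 18.70 mol
n(O2) = PV/RT = (715 × 462) / (8.314 × 553.15) = 71.83 mol
For 18.70 mol CH4, stoichiometry requires (2/1) × 18.70 = 37.40 mol O2; 71.83 mol is available, so CH4 is limiting.
n(CO2) = (1/1) × 18.70 = 18.70 mol
V(CO2) = nRT/P = 18.70 × 8.314 × 639.15 / 747 = 133.0 L

133 L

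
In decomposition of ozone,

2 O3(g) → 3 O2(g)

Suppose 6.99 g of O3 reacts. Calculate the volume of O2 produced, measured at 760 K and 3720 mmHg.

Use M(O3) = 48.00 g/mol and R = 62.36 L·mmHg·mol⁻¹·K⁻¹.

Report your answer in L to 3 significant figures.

n(O3) = 6.990 / 48.00 = 0.1456 mol
n(O2) = (3/2) × 0.1456 = 0.2184 mol
V = nRT/P = 0.2184 × 62.36 × 760 / 3720 = 2.782 L

2.78 L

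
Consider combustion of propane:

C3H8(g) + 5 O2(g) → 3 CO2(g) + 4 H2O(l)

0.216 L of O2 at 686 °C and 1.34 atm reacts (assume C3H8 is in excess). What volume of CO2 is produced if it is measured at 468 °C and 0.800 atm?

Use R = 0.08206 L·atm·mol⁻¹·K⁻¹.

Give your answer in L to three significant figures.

0.168 L

n(O2) = PV/RT = (1.34 × 0.216) / (0.08206 × 959.15) = 0.003677 mol
n(CO2) = (3/5) × 0.003677 = 0.002206 mol
V = nRT/P = 0.002206 × 0.08206 × 741.15 / 0.800 = 0.1677 L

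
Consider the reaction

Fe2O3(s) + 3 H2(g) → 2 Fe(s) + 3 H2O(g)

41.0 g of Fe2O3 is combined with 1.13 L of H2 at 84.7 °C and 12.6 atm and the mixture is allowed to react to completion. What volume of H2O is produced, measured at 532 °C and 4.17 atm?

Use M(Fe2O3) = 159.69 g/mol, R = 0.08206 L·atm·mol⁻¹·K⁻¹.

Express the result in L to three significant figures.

7.68 L

n(Fe2O3) = 41.0 / 159.69 = 0.2567 mol
n(H2) = PV/RT = (12.6 × 1.13) / (0.08206 × 357.85) = 0.4849 mol
For 0.2567 mol Fe2O3, stoichiometry requires (3/1) × 0.2567 = 0.7701 mol H2; 0.4849 mol is available, so H2 is limiting.
n(H2O) = (3/3) × 0.4849 = 0.4849 mol
V(H2O) = nRT/P = 0.4849 × 0.08206 × 805.15 / 4.17 = 7.683 L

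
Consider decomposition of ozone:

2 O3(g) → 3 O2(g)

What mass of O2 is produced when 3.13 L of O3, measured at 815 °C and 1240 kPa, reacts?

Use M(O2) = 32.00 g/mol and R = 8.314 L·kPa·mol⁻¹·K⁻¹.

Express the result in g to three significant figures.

n(O3) = PV/RT = (1240 × 3.13) / (8.314 × 1088.15) = 0.4290 mol
n(O2) = (3/2) × 0.4290 = 0.6435 mol
m(O2) = 0.6435 × 32.00 = 20.59 g

20.6 g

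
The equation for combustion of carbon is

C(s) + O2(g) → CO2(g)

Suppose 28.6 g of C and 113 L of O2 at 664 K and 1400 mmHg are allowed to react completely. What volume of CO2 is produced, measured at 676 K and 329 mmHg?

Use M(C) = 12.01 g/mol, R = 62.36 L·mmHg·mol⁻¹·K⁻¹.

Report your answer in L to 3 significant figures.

305 L

n(C) = 28.6 / 12.01 = 2.381 mol
n(O2) = PV/RT = (1400 × 113) / (62.36 × 664) = 3.821 mol
For 2.381 mol C, stoichiometry requires (1/1) × 2.381 = 2.381 mol O2; 3.821 mol is available, so C is limiting.
n(CO2) = (1/1) × 2.381 = 2.381 mol
V(CO2) = nRT/P = 2.381 × 62.36 × 676 / 329 = 305.1 L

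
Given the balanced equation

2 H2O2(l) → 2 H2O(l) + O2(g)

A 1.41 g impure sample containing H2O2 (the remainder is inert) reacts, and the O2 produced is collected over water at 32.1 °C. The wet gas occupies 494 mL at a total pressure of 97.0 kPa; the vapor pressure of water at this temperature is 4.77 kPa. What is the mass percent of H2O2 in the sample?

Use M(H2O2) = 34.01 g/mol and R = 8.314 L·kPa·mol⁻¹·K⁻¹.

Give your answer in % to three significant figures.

86.6 %

P(O2) = 97.0 − 4.77 = 92.23 kPa
n(O2) = PV/RT = (92.23 × 0.4940) / (8.314 × 305.25) = 0.01795 mol
n(H2O2) = (2/1) × 0.01795 = 0.03590 mol
m(H2O2) = 0.03590 × 34.01 = 1.221 g
%H2O2 = 1.221 / 1.41 × 100 = 86.60%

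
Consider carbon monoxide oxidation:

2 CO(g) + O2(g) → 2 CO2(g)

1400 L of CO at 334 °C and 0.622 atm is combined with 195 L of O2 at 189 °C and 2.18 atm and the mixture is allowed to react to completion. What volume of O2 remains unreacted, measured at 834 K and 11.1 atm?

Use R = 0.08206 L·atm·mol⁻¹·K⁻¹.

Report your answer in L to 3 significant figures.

15.2 L

n(CO) = PV/RT = (0.622 × 1400) / (0.08206 × 607.15) = 17.48 mol
n(O2) = PV/RT = (2.18 × 195) / (0.08206 × 462.15) = 11.21 mol
For 17.48 mol CO, stoichiometry requires (1/2) × 17.48 = 8.740 mol O2; 11.21 mol is available, so CO is limiting.
n(O2) consumed = (1/2) × 17.48 = 8.740 mol; remaining = 11.21 − 8.740 = 2.470 mol
V(O2) = nRT/P = 2.470 × 0.08206 × 834 / 11.1 = 15.23 L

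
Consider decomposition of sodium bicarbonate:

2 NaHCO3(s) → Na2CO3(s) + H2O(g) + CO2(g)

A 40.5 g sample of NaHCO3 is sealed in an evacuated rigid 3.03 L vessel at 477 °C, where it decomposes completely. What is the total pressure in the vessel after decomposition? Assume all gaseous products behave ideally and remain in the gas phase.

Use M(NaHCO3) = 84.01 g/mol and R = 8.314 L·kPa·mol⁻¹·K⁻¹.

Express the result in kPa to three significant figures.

n(NaHCO3) = 40.5 / 84.01 = 0.4821 mol
n(gas produced) = (2/2) × 0.4821 = 0.4821 mol
P = nRT/V = 0.4821 × 8.314 × 750.15 / 3.03 = 992.3 kPa

992 kPa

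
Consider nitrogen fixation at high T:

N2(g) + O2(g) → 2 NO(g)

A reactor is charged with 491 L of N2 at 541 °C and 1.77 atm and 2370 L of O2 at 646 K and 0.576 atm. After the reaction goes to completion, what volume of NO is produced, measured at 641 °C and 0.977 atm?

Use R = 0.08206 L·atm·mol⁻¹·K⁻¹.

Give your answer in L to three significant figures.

2000 L

n(N2) = PV/RT = (1.77 × 491) / (0.08206 × 814.15) = 13.01 mol
n(O2) = PV/RT = (0.576 × 2370) / (0.08206 × 646) = 25.75 mol
For 13.01 mol N2, stoichiometry requires (1/1) × 13.01 = 13.01 mol O2; 25.75 mol is available, so N2 is limiting.
n(NO) = (2/1) × 13.01 = 26.02 mol
V(NO) = nRT/P = 26.02 × 0.08206 × 914.15 / 0.977 = 1998 L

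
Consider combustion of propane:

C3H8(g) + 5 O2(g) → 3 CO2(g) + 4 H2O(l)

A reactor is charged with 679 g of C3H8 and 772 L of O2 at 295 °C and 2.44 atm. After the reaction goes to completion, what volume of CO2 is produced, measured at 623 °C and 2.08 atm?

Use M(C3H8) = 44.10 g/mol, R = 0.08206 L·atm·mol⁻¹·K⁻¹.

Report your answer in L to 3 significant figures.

857 L

n(C3H8) = 679 / 44.10 = 15.40 mol
n(O2) = PV/RT = (2.44 × 772) / (0.08206 × 568.15) = 40.40 mol
For 15.40 mol C3H8, stoichiometry requires (5/1) × 15.40 = 77.00 mol O2; 40.40 mol is available, so O2 is limiting.
n(CO2) = (3/5) × 40.40 = 24.24 mol
V(CO2) = nRT/P = 24.24 × 0.08206 × 896.15 / 2.08 = 857.0 L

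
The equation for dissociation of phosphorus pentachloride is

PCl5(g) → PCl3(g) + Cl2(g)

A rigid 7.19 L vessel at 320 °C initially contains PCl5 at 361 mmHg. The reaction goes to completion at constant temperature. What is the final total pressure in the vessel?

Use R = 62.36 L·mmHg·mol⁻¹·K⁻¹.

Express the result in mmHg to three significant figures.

722 mmHg

Since T and V are fixed, P_final/P_initial = n_final/n_initial = 2/1.
P_final = (2/1) × 361 = 722.0 mmHg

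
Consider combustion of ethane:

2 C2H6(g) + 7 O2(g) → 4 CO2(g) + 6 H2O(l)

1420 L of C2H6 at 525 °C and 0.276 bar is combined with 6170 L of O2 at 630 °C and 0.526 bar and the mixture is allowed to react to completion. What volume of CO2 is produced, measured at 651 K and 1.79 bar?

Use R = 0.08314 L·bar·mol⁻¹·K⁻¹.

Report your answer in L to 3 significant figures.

357 L

n(C2H6) = PV/RT = (0.276 × 1420) / (0.08314 × 798.15) = 5.906 mol
n(O2) = PV/RT = (0.526 × 6170) / (0.08314 × 903.15) = 43.22 mol
For 5.906 mol C2H6, stoichiometry requires (7/2) × 5.906 = 20.67 mol O2; 43.22 mol is available, so C2H6 is limiting.
n(CO2) = (4/2) × 5.906 = 11.81 mol
V(CO2) = nRT/P = 11.81 × 0.08314 × 651 / 1.79 = 357.1 L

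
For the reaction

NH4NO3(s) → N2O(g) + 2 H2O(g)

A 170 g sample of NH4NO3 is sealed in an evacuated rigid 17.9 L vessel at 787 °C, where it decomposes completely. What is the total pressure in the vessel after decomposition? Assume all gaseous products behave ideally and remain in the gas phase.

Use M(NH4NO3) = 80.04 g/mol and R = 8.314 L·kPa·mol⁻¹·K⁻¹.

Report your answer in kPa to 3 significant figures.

3140 kPa

n(NH4NO3) = 170 / 80.04 = 2.124 mol
n(gas produced) = (3/1) × 2.124 = 6.372 mol
P = nRT/V = 6.372 × 8.314 × 1060.15 / 17.9 = 3138 kPa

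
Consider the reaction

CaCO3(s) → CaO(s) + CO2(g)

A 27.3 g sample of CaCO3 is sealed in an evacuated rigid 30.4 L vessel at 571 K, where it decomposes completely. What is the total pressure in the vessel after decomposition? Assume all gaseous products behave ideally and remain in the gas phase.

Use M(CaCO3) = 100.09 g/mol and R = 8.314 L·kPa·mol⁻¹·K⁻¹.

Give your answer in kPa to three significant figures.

n(CaCO3) = 27.3 / 100.09 = 0.2728 mol
n(gas produced) = (1/1) × 0.2728 = 0.2728 mol
P = nRT/V = 0.2728 × 8.314 × 571 / 30.4 = 42.60 kPa

42.6 kPa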